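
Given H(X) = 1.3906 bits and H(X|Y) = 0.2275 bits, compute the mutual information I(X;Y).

I(X;Y) = H(X) - H(X|Y)
I(X;Y) = 1.3906 - 0.2275 = 1.1631 bits


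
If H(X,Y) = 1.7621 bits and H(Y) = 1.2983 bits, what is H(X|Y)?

Chain rule: H(X,Y) = H(X|Y) + H(Y)
H(X|Y) = H(X,Y) - H(Y) = 1.7621 - 1.2983 = 0.4638 bits


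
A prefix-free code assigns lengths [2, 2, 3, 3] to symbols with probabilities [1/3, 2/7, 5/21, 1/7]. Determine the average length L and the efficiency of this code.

Average length L = Σ p_i × l_i = 2.3810 bits
Entropy H = 1.9387 bits
Efficiency η = H/L × 100% = 81.43%


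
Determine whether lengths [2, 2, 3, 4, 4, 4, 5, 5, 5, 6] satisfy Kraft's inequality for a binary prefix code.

Kraft inequality: Σ 2^(-l_i) ≤ 1 for prefix-free code
Calculating: 2^(-2) + 2^(-2) + 2^(-3) + 2^(-4) + 2^(-4) + 2^(-4) + 2^(-5) + 2^(-5) + 2^(-5) + 2^(-6)
= 0.25 + 0.25 + 0.125 + 0.0625 + 0.0625 + 0.0625 + 0.03125 + 0.03125 + 0.03125 + 0.015625
= 0.9219
Since 0.9219 ≤ 1, prefix-free code exists


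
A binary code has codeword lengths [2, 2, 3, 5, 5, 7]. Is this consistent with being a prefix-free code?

Kraft inequality: Σ 2^(-l_i) ≤ 1 for prefix-free code
Calculating: 2^(-2) + 2^(-2) + 2^(-3) + 2^(-5) + 2^(-5) + 2^(-7)
= 0.25 + 0.25 + 0.125 + 0.03125 + 0.03125 + 0.0078125
= 0.6953
Since 0.6953 ≤ 1, prefix-free code exists


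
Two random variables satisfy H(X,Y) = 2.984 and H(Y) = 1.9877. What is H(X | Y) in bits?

Chain rule: H(X,Y) = H(X|Y) + H(Y)
H(X|Y) = H(X,Y) - H(Y) = 2.984 - 1.9877 = 0.9963 bits


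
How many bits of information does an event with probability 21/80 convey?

Information content I(x) = -log₂(p(x))
I = -log₂(21/80) = -log₂(0.2625)
I = 1.9296 bits


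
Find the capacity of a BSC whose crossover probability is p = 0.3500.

For BSC with error probability p:
C = 1 - H(p) where H(p) is binary entropy
H(0.3500) = -0.3500 × log₂(0.3500) - 0.6500 × log₂(0.6500)
H(p) = 0.9341
C = 1 - 0.9341 = 0.0659 bits/use


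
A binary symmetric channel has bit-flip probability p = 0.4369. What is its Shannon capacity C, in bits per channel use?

For BSC with error probability p:
C = 1 - H(p) where H(p) is binary entropy
H(0.4369) = -0.4369 × log₂(0.4369) - 0.5631 × log₂(0.5631)
H(p) = 0.9885
C = 1 - 0.9885 = 0.0115 bits/use


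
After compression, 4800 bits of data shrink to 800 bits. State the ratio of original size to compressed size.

Compression ratio = Original / Compressed
= 4800 / 800 = 6.00:1


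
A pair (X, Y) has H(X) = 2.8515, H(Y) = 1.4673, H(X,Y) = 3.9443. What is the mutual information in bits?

I(X;Y) = H(X) + H(Y) - H(X,Y)
I(X;Y) = 2.8515 + 1.4673 - 3.9443 = 0.3745 bits


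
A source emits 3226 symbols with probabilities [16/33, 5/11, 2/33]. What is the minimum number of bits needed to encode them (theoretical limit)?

Entropy H = 1.2685 bits/symbol
Minimum bits = H × n = 1.2685 × 3226
= 4092.29 bits


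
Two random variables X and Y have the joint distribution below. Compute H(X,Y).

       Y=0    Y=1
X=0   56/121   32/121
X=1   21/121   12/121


H(X,Y) = -Σ p(x,y) log₂ p(x,y)
  p(0,0)=56/121: -0.4628 × log₂(0.4628) = 0.5144
  p(0,1)=32/121: -0.2645 × log₂(0.2645) = 0.5075
  p(1,0)=21/121: -0.1736 × log₂(0.1736) = 0.4385
  p(1,1)=12/121: -0.0992 × log₂(0.0992) = 0.3306
H(X,Y) = 1.7910 bits


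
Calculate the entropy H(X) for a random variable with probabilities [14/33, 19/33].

H(X) = -Σ p(x) log₂ p(x)
  -14/33 × log₂(14/33) = 0.5248
  -19/33 × log₂(19/33) = 0.4586
H(X) = 0.9834 bits


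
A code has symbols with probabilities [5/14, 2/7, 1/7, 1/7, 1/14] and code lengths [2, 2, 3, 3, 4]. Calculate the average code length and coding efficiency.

Average length L = Σ p_i × l_i = 2.4286 bits
Entropy H = 2.1210 bits
Efficiency η = H/L × 100% = 87.33%


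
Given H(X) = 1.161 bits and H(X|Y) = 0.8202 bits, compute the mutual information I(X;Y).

I(X;Y) = H(X) - H(X|Y)
I(X;Y) = 1.161 - 0.8202 = 0.3408 bits


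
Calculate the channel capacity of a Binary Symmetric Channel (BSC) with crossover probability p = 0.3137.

For BSC with error probability p:
C = 1 - H(p) where H(p) is binary entropy
H(0.3137) = -0.3137 × log₂(0.3137) - 0.6863 × log₂(0.6863)
H(p) = 0.8974
C = 1 - 0.8974 = 0.1026 bits/use


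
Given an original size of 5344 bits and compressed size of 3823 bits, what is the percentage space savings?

Space savings = (1 - Compressed/Original) × 100%
= (1 - 3823/5344) × 100%
= 28.46%


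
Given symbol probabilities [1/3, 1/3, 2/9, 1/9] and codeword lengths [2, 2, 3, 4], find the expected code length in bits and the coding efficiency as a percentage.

Average length L = Σ p_i × l_i = 2.4444 bits
Entropy H = 1.8911 bits
Efficiency η = H/L × 100% = 77.36%


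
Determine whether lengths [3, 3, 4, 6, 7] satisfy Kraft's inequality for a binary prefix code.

Kraft inequality: Σ 2^(-l_i) ≤ 1 for prefix-free code
Calculating: 2^(-3) + 2^(-3) + 2^(-4) + 2^(-6) + 2^(-7)
= 0.125 + 0.125 + 0.0625 + 0.015625 + 0.0078125
= 0.3359
Since 0.3359 ≤ 1, prefix-free code exists


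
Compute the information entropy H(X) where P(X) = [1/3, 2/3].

H(X) = -Σ p(x) log₂ p(x)
  -1/3 × log₂(1/3) = 0.5283
  -2/3 × log₂(2/3) = 0.3900
H(X) = 0.9183 bits


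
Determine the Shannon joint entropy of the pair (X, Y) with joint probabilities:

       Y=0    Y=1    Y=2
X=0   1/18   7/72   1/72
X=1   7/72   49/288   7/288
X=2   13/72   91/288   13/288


H(X,Y) = -Σ p(x,y) log₂ p(x,y)
  p(0,0)=1/18: -0.0556 × log₂(0.0556) = 0.2317
  p(0,1)=7/72: -0.0972 × log₂(0.0972) = 0.3269
  p(0,2)=1/72: -0.0139 × log₂(0.0139) = 0.0857
  p(1,0)=7/72: -0.0972 × log₂(0.0972) = 0.3269
  p(1,1)=49/288: -0.1701 × log₂(0.1701) = 0.4347
  p(1,2)=7/288: -0.0243 × log₂(0.0243) = 0.1303
  p(2,0)=13/72: -0.1806 × log₂(0.1806) = 0.4459
  p(2,1)=91/288: -0.3160 × log₂(0.3160) = 0.5252
  p(2,2)=13/288: -0.0451 × log₂(0.0451) = 0.2017
H(X,Y) = 2.7091 bits


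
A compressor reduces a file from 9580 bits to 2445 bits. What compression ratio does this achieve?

Compression ratio = Original / Compressed
= 9580 / 2445 = 3.92:1


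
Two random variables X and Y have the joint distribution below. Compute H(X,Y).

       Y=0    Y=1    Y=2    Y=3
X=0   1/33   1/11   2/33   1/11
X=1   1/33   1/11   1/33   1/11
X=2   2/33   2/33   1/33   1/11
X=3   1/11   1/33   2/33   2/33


H(X,Y) = -Σ p(x,y) log₂ p(x,y)
  p(0,0)=1/33: -0.0303 × log₂(0.0303) = 0.1529
  p(0,1)=1/11: -0.0909 × log₂(0.0909) = 0.3145
  p(0,2)=2/33: -0.0606 × log₂(0.0606) = 0.2451
  p(0,3)=1/11: -0.0909 × log₂(0.0909) = 0.3145
  p(1,0)=1/33: -0.0303 × log₂(0.0303) = 0.1529
  p(1,1)=1/11: -0.0909 × log₂(0.0909) = 0.3145
  p(1,2)=1/33: -0.0303 × log₂(0.0303) = 0.1529
  p(1,3)=1/11: -0.0909 × log₂(0.0909) = 0.3145
  p(2,0)=2/33: -0.0606 × log₂(0.0606) = 0.2451
  p(2,1)=2/33: -0.0606 × log₂(0.0606) = 0.2451
  p(2,2)=1/33: -0.0303 × log₂(0.0303) = 0.1529
  p(2,3)=1/11: -0.0909 × log₂(0.0909) = 0.3145
  p(3,0)=1/11: -0.0909 × log₂(0.0909) = 0.3145
  p(3,1)=1/33: -0.0303 × log₂(0.0303) = 0.1529
  p(3,2)=2/33: -0.0606 × log₂(0.0606) = 0.2451
  p(3,3)=2/33: -0.0606 × log₂(0.0606) = 0.2451
H(X,Y) = 3.8768 bits


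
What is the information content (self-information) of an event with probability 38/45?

Information content I(x) = -log₂(p(x))
I = -log₂(38/45) = -log₂(0.8444)
I = 0.2439 bits


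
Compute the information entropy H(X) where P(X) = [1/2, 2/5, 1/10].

H(X) = -Σ p(x) log₂ p(x)
  -1/2 × log₂(1/2) = 0.5000
  -2/5 × log₂(2/5) = 0.5288
  -1/10 × log₂(1/10) = 0.3322
H(X) = 1.3610 bits


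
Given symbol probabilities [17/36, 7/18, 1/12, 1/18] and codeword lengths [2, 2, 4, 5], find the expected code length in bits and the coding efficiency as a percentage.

Average length L = Σ p_i × l_i = 2.3333 bits
Entropy H = 1.5715 bits
Efficiency η = H/L × 100% = 67.35%


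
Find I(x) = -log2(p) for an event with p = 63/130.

Information content I(x) = -log₂(p(x))
I = -log₂(63/130) = -log₂(0.4846)
I = 1.0451 bits


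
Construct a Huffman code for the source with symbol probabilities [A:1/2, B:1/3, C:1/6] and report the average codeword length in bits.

Huffman tree construction:
Combine smallest probabilities repeatedly
Resulting codes:
  A: 0 (length 1)
  B: 11 (length 2)
  C: 10 (length 2)
Average length = Σ p(s) × length(s) = 1.5000 bits


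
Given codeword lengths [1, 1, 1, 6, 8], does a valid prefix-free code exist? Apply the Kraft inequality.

Kraft inequality: Σ 2^(-l_i) ≤ 1 for prefix-free code
Calculating: 2^(-1) + 2^(-1) + 2^(-1) + 2^(-6) + 2^(-8)
= 0.5 + 0.5 + 0.5 + 0.015625 + 0.00390625
= 1.5195
Since 1.5195 > 1, prefix-free code does not exist


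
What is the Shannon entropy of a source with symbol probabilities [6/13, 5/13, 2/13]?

H(X) = -Σ p(x) log₂ p(x)
  -6/13 × log₂(6/13) = 0.5148
  -5/13 × log₂(5/13) = 0.5302
  -2/13 × log₂(2/13) = 0.4155
H(X) = 1.4605 bits


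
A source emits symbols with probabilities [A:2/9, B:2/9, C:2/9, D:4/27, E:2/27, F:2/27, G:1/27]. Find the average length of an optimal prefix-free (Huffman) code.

Huffman tree construction:
Combine smallest probabilities repeatedly
Resulting codes:
  A: 00 (length 2)
  B: 01 (length 2)
  C: 10 (length 2)
  D: 110 (length 3)
  E: 11111 (length 5)
  F: 1110 (length 4)
  G: 11110 (length 5)
Average length = Σ p(s) × length(s) = 2.6296 bits


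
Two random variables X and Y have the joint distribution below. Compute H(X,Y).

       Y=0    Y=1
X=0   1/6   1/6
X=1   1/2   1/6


H(X,Y) = -Σ p(x,y) log₂ p(x,y)
  p(0,0)=1/6: -0.1667 × log₂(0.1667) = 0.4308
  p(0,1)=1/6: -0.1667 × log₂(0.1667) = 0.4308
  p(1,0)=1/2: -0.5000 × log₂(0.5000) = 0.5000
  p(1,1)=1/6: -0.1667 × log₂(0.1667) = 0.4308
H(X,Y) = 1.7925 bits


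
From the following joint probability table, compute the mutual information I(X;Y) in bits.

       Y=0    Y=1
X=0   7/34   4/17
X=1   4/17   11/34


H(X) = 0.9900, H(Y) = 0.9900, H(X,Y) = 1.9785
I(X;Y) = H(X) + H(Y) - H(X,Y) = 0.0015 bits


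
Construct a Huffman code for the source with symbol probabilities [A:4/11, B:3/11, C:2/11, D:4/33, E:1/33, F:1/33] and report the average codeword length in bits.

Huffman tree construction:
Combine smallest probabilities repeatedly
Resulting codes:
  A: 11 (length 2)
  B: 10 (length 2)
  C: 00 (length 2)
  D: 011 (length 3)
  E: 0100 (length 4)
  F: 0101 (length 4)
Average length = Σ p(s) × length(s) = 2.2424 bits


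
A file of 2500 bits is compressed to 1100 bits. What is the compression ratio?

Compression ratio = Original / Compressed
= 2500 / 1100 = 2.27:1


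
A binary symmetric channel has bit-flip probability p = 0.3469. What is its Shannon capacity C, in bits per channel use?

For BSC with error probability p:
C = 1 - H(p) where H(p) is binary entropy
H(0.3469) = -0.3469 × log₂(0.3469) - 0.6531 × log₂(0.6531)
H(p) = 0.9313
C = 1 - 0.9313 = 0.0687 bits/use


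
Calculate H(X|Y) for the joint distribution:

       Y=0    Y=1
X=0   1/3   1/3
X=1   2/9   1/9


H(X|Y) = Σ_y p(y) H(X|Y=y)
  p(Y=0) = 5/9, H(X|Y=0) = 0.9710
  p(Y=1) = 4/9, H(X|Y=1) = 0.8113
H(X|Y) = 0.5556×0.9710 + 0.4444×0.8113 = 0.9000 bits


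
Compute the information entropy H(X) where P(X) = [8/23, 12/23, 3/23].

H(X) = -Σ p(x) log₂ p(x)
  -8/23 × log₂(8/23) = 0.5299
  -12/23 × log₂(12/23) = 0.4897
  -3/23 × log₂(3/23) = 0.3833
H(X) = 1.4029 bits


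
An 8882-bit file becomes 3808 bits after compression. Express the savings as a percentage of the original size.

Space savings = (1 - Compressed/Original) × 100%
= (1 - 3808/8882) × 100%
= 57.13%


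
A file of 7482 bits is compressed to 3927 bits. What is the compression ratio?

Compression ratio = Original / Compressed
= 7482 / 3927 = 1.91:1


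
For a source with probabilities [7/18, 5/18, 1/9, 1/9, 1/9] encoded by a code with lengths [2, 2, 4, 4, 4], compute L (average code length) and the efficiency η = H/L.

Average length L = Σ p_i × l_i = 2.6667 bits
Entropy H = 2.0999 bits
Efficiency η = H/L × 100% = 78.74%


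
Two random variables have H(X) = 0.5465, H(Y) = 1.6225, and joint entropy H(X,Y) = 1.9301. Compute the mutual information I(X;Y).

I(X;Y) = H(X) + H(Y) - H(X,Y)
I(X;Y) = 0.5465 + 1.6225 - 1.9301 = 0.2389 bits


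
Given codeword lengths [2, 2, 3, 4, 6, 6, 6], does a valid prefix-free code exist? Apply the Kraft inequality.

Kraft inequality: Σ 2^(-l_i) ≤ 1 for prefix-free code
Calculating: 2^(-2) + 2^(-2) + 2^(-3) + 2^(-4) + 2^(-6) + 2^(-6) + 2^(-6)
= 0.25 + 0.25 + 0.125 + 0.0625 + 0.015625 + 0.015625 + 0.015625
= 0.7344
Since 0.7344 ≤ 1, prefix-free code exists


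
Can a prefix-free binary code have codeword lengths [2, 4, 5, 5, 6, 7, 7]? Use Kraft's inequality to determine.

Kraft inequality: Σ 2^(-l_i) ≤ 1 for prefix-free code
Calculating: 2^(-2) + 2^(-4) + 2^(-5) + 2^(-5) + 2^(-6) + 2^(-7) + 2^(-7)
= 0.25 + 0.0625 + 0.03125 + 0.03125 + 0.015625 + 0.0078125 + 0.0078125
= 0.4062
Since 0.4062 ≤ 1, prefix-free code exists


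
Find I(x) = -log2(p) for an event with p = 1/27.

Information content I(x) = -log₂(p(x))
I = -log₂(1/27) = -log₂(0.0370)
I = 4.7549 bits


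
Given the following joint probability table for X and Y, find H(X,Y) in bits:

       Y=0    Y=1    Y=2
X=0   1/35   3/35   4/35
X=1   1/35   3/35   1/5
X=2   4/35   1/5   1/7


H(X,Y) = -Σ p(x,y) log₂ p(x,y)
  p(0,0)=1/35: -0.0286 × log₂(0.0286) = 0.1466
  p(0,1)=3/35: -0.0857 × log₂(0.0857) = 0.3038
  p(0,2)=4/35: -0.1143 × log₂(0.1143) = 0.3576
  p(1,0)=1/35: -0.0286 × log₂(0.0286) = 0.1466
  p(1,1)=3/35: -0.0857 × log₂(0.0857) = 0.3038
  p(1,2)=1/5: -0.2000 × log₂(0.2000) = 0.4644
  p(2,0)=4/35: -0.1143 × log₂(0.1143) = 0.3576
  p(2,1)=1/5: -0.2000 × log₂(0.2000) = 0.4644
  p(2,2)=1/7: -0.1429 × log₂(0.1429) = 0.4011
H(X,Y) = 2.9458 bits


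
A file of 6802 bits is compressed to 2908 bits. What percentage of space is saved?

Space savings = (1 - Compressed/Original) × 100%
= (1 - 2908/6802) × 100%
= 57.25%


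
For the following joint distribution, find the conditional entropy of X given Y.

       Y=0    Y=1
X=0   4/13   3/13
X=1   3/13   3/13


H(X|Y) = Σ_y p(y) H(X|Y=y)
  p(Y=0) = 7/13, H(X|Y=0) = 0.9852
  p(Y=1) = 6/13, H(X|Y=1) = 1.0000
H(X|Y) = 0.5385×0.9852 + 0.4615×1.0000 = 0.9920 bits


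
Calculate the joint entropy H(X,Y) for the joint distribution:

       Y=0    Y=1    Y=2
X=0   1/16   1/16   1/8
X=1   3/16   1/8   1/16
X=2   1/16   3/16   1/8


H(X,Y) = -Σ p(x,y) log₂ p(x,y)
  p(0,0)=1/16: -0.0625 × log₂(0.0625) = 0.2500
  p(0,1)=1/16: -0.0625 × log₂(0.0625) = 0.2500
  p(0,2)=1/8: -0.1250 × log₂(0.1250) = 0.3750
  p(1,0)=3/16: -0.1875 × log₂(0.1875) = 0.4528
  p(1,1)=1/8: -0.1250 × log₂(0.1250) = 0.3750
  p(1,2)=1/16: -0.0625 × log₂(0.0625) = 0.2500
  p(2,0)=1/16: -0.0625 × log₂(0.0625) = 0.2500
  p(2,1)=3/16: -0.1875 × log₂(0.1875) = 0.4528
  p(2,2)=1/8: -0.1250 × log₂(0.1250) = 0.3750
H(X,Y) = 3.0306 bits


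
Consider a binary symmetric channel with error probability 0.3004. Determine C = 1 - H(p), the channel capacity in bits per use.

For BSC with error probability p:
C = 1 - H(p) where H(p) is binary entropy
H(0.3004) = -0.3004 × log₂(0.3004) - 0.6996 × log₂(0.6996)
H(p) = 0.8818
C = 1 - 0.8818 = 0.1182 bits/use


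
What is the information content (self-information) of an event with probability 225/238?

Information content I(x) = -log₂(p(x))
I = -log₂(225/238) = -log₂(0.9454)
I = 0.0810 bits


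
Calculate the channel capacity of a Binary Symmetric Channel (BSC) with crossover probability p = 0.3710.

For BSC with error probability p:
C = 1 - H(p) where H(p) is binary entropy
H(0.3710) = -0.3710 × log₂(0.3710) - 0.6290 × log₂(0.6290)
H(p) = 0.9514
C = 1 - 0.9514 = 0.0486 bits/use


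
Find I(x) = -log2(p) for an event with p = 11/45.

Information content I(x) = -log₂(p(x))
I = -log₂(11/45) = -log₂(0.2444)
I = 2.0324 bits


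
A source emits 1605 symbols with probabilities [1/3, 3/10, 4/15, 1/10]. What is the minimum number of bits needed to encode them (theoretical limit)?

Entropy H = 1.8901 bits/symbol
Minimum bits = H × n = 1.8901 × 1605
= 3033.62 bits


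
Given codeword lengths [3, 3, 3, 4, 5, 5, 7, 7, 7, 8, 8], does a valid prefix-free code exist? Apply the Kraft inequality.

Kraft inequality: Σ 2^(-l_i) ≤ 1 for prefix-free code
Calculating: 2^(-3) + 2^(-3) + 2^(-3) + 2^(-4) + 2^(-5) + 2^(-5) + 2^(-7) + 2^(-7) + 2^(-7) + 2^(-8) + 2^(-8)
= 0.125 + 0.125 + 0.125 + 0.0625 + 0.03125 + 0.03125 + 0.0078125 + 0.0078125 + 0.0078125 + 0.00390625 + 0.00390625
= 0.5312
Since 0.5312 ≤ 1, prefix-free code exists


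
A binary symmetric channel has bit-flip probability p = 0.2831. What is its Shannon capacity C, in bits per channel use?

For BSC with error probability p:
C = 1 - H(p) where H(p) is binary entropy
H(0.2831) = -0.2831 × log₂(0.2831) - 0.7169 × log₂(0.7169)
H(p) = 0.8596
C = 1 - 0.8596 = 0.1404 bits/use


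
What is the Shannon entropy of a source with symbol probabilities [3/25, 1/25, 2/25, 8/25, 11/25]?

H(X) = -Σ p(x) log₂ p(x)
  -3/25 × log₂(3/25) = 0.3671
  -1/25 × log₂(1/25) = 0.1858
  -2/25 × log₂(2/25) = 0.2915
  -8/25 × log₂(8/25) = 0.5260
  -11/25 × log₂(11/25) = 0.5211
H(X) = 1.8915 bits


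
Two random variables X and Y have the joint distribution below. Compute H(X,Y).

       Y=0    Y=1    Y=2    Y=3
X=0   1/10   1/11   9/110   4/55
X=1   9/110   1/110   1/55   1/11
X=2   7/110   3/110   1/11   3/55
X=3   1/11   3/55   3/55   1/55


H(X,Y) = -Σ p(x,y) log₂ p(x,y)
  p(0,0)=1/10: -0.1000 × log₂(0.1000) = 0.3322
  p(0,1)=1/11: -0.0909 × log₂(0.0909) = 0.3145
  p(0,2)=9/110: -0.0818 × log₂(0.0818) = 0.2955
  p(0,3)=4/55: -0.0727 × log₂(0.0727) = 0.2750
  p(1,0)=9/110: -0.0818 × log₂(0.0818) = 0.2955
  p(1,1)=1/110: -0.0091 × log₂(0.0091) = 0.0616
  p(1,2)=1/55: -0.0182 × log₂(0.0182) = 0.1051
  p(1,3)=1/11: -0.0909 × log₂(0.0909) = 0.3145
  p(2,0)=7/110: -0.0636 × log₂(0.0636) = 0.2529
  p(2,1)=3/110: -0.0273 × log₂(0.0273) = 0.1417
  p(2,2)=1/11: -0.0909 × log₂(0.0909) = 0.3145
  p(2,3)=3/55: -0.0545 × log₂(0.0545) = 0.2289
  p(3,0)=1/11: -0.0909 × log₂(0.0909) = 0.3145
  p(3,1)=3/55: -0.0545 × log₂(0.0545) = 0.2289
  p(3,2)=3/55: -0.0545 × log₂(0.0545) = 0.2289
  p(3,3)=1/55: -0.0182 × log₂(0.0182) = 0.1051
H(X,Y) = 3.8093 bits


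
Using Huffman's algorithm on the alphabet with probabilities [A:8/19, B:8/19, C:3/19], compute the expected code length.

Huffman tree construction:
Combine smallest probabilities repeatedly
Resulting codes:
  A: 11 (length 2)
  B: 0 (length 1)
  C: 10 (length 2)
Average length = Σ p(s) × length(s) = 1.5789 bits


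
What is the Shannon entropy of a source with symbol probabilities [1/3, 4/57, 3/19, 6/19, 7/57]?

H(X) = -Σ p(x) log₂ p(x)
  -1/3 × log₂(1/3) = 0.5283
  -4/57 × log₂(4/57) = 0.2690
  -3/19 × log₂(3/19) = 0.4205
  -6/19 × log₂(6/19) = 0.5251
  -7/57 × log₂(7/57) = 0.3716
H(X) = 2.1145 bits


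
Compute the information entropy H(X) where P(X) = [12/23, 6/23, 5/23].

H(X) = -Σ p(x) log₂ p(x)
  -12/23 × log₂(12/23) = 0.4897
  -6/23 × log₂(6/23) = 0.5057
  -5/23 × log₂(5/23) = 0.4786
H(X) = 1.4740 bits


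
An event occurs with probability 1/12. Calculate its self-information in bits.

Information content I(x) = -log₂(p(x))
I = -log₂(1/12) = -log₂(0.0833)
I = 3.5850 bits


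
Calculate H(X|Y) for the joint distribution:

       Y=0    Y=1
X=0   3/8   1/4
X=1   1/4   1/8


H(X|Y) = Σ_y p(y) H(X|Y=y)
  p(Y=0) = 5/8, H(X|Y=0) = 0.9710
  p(Y=1) = 3/8, H(X|Y=1) = 0.9183
H(X|Y) = 0.6250×0.9710 + 0.3750×0.9183 = 0.9512 bits


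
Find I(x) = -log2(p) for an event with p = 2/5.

Information content I(x) = -log₂(p(x))
I = -log₂(2/5) = -log₂(0.4000)
I = 1.3219 bits


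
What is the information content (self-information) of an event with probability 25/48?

Information content I(x) = -log₂(p(x))
I = -log₂(25/48) = -log₂(0.5208)
I = 0.9411 bits


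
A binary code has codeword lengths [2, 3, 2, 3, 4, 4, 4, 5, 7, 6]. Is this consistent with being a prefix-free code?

Kraft inequality: Σ 2^(-l_i) ≤ 1 for prefix-free code
Calculating: 2^(-2) + 2^(-3) + 2^(-2) + 2^(-3) + 2^(-4) + 2^(-4) + 2^(-4) + 2^(-5) + 2^(-7) + 2^(-6)
= 0.25 + 0.125 + 0.25 + 0.125 + 0.0625 + 0.0625 + 0.0625 + 0.03125 + 0.0078125 + 0.015625
= 0.9922
Since 0.9922 ≤ 1, prefix-free code exists


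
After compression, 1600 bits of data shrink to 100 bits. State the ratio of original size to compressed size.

Compression ratio = Original / Compressed
= 1600 / 100 = 16.00:1


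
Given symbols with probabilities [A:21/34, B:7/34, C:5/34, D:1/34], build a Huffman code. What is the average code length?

Huffman tree construction:
Combine smallest probabilities repeatedly
Resulting codes:
  A: 1 (length 1)
  B: 01 (length 2)
  C: 001 (length 3)
  D: 000 (length 3)
Average length = Σ p(s) × length(s) = 1.5588 bits


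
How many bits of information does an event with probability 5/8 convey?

Information content I(x) = -log₂(p(x))
I = -log₂(5/8) = -log₂(0.6250)
I = 0.6781 bits


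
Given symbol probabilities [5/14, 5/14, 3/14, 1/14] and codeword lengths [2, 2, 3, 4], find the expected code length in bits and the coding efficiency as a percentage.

Average length L = Σ p_i × l_i = 2.3571 bits
Entropy H = 1.8092 bits
Efficiency η = H/L × 100% = 76.75%


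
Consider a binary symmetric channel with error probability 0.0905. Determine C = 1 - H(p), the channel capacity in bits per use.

For BSC with error probability p:
C = 1 - H(p) where H(p) is binary entropy
H(0.0905) = -0.0905 × log₂(0.0905) - 0.9095 × log₂(0.9095)
H(p) = 0.4381
C = 1 - 0.4381 = 0.5619 bits/use


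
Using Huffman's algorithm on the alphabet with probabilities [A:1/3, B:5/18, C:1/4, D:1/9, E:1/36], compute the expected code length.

Huffman tree construction:
Combine smallest probabilities repeatedly
Resulting codes:
  A: 11 (length 2)
  B: 10 (length 2)
  C: 01 (length 2)
  D: 001 (length 3)
  E: 000 (length 3)
Average length = Σ p(s) × length(s) = 2.1389 bits


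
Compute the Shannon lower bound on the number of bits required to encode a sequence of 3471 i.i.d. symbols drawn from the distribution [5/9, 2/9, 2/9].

Entropy H = 1.4355 bits/symbol
Minimum bits = H × n = 1.4355 × 3471
= 4982.69 bits


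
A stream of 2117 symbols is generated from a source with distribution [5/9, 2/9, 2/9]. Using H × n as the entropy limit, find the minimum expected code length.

Entropy H = 1.4355 bits/symbol
Minimum bits = H × n = 1.4355 × 2117
= 3039.00 bits


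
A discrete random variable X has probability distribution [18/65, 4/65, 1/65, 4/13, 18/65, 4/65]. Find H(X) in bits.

H(X) = -Σ p(x) log₂ p(x)
  -18/65 × log₂(18/65) = 0.5130
  -4/65 × log₂(4/65) = 0.2475
  -1/65 × log₂(1/65) = 0.0927
  -4/13 × log₂(4/13) = 0.5232
  -18/65 × log₂(18/65) = 0.5130
  -4/65 × log₂(4/65) = 0.2475
H(X) = 2.1369 bits


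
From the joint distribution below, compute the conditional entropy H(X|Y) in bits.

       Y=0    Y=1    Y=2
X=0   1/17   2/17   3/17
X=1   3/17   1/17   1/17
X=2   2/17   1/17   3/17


H(X|Y) = Σ_y p(y) H(X|Y=y)
  p(Y=0) = 6/17, H(X|Y=0) = 1.4591
  p(Y=1) = 4/17, H(X|Y=1) = 1.5000
  p(Y=2) = 7/17, H(X|Y=2) = 1.4488
H(X|Y) = 0.3529×1.4591 + 0.2353×1.5000 + 0.4118×1.4488 = 1.4645 bits


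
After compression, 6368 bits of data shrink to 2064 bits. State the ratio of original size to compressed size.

Compression ratio = Original / Compressed
= 6368 / 2064 = 3.09:1


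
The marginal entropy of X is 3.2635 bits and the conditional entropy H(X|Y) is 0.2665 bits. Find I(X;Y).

I(X;Y) = H(X) - H(X|Y)
I(X;Y) = 3.2635 - 0.2665 = 2.997 bits


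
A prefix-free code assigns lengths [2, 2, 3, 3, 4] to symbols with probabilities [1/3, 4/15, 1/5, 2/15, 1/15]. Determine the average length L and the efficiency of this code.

Average length L = Σ p_i × l_i = 2.4667 bits
Entropy H = 2.1493 bits
Efficiency η = H/L × 100% = 87.13%


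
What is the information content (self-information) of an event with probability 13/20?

Information content I(x) = -log₂(p(x))
I = -log₂(13/20) = -log₂(0.6500)
I = 0.6215 bits


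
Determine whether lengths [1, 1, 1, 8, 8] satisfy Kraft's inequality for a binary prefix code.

Kraft inequality: Σ 2^(-l_i) ≤ 1 for prefix-free code
Calculating: 2^(-1) + 2^(-1) + 2^(-1) + 2^(-8) + 2^(-8)
= 0.5 + 0.5 + 0.5 + 0.00390625 + 0.00390625
= 1.5078
Since 1.5078 > 1, prefix-free code does not exist


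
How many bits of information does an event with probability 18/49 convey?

Information content I(x) = -log₂(p(x))
I = -log₂(18/49) = -log₂(0.3673)
I = 1.4448 bits


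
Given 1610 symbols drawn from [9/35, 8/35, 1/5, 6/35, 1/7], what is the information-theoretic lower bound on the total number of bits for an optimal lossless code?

Entropy H = 2.2921 bits/symbol
Minimum bits = H × n = 2.2921 × 1610
= 3690.34 bits


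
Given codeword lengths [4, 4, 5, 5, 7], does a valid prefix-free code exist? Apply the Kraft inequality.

Kraft inequality: Σ 2^(-l_i) ≤ 1 for prefix-free code
Calculating: 2^(-4) + 2^(-4) + 2^(-5) + 2^(-5) + 2^(-7)
= 0.0625 + 0.0625 + 0.03125 + 0.03125 + 0.0078125
= 0.1953
Since 0.1953 ≤ 1, prefix-free code exists


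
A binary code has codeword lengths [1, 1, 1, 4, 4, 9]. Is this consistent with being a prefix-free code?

Kraft inequality: Σ 2^(-l_i) ≤ 1 for prefix-free code
Calculating: 2^(-1) + 2^(-1) + 2^(-1) + 2^(-4) + 2^(-4) + 2^(-9)
= 0.5 + 0.5 + 0.5 + 0.0625 + 0.0625 + 0.001953125
= 1.6270
Since 1.6270 > 1, prefix-free code does not exist


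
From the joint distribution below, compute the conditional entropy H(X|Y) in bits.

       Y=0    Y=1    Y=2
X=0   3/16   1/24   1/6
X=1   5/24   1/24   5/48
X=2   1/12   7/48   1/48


H(X|Y) = Σ_y p(y) H(X|Y=y)
  p(Y=0) = 23/48, H(X|Y=0) = 1.4910
  p(Y=1) = 11/48, H(X|Y=1) = 1.3093
  p(Y=2) = 7/24, H(X|Y=2) = 1.2638
H(X|Y) = 0.4792×1.4910 + 0.2292×1.3093 + 0.2917×1.2638 = 1.3831 bits


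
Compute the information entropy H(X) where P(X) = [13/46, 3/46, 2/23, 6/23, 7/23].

H(X) = -Σ p(x) log₂ p(x)
  -13/46 × log₂(13/46) = 0.5152
  -3/46 × log₂(3/46) = 0.2569
  -2/23 × log₂(2/23) = 0.3064
  -6/23 × log₂(6/23) = 0.5057
  -7/23 × log₂(7/23) = 0.5223
H(X) = 2.1065 bits


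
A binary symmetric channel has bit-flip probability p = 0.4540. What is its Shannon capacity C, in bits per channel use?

For BSC with error probability p:
C = 1 - H(p) where H(p) is binary entropy
H(0.4540) = -0.4540 × log₂(0.4540) - 0.5460 × log₂(0.5460)
H(p) = 0.9939
C = 1 - 0.9939 = 0.0061 bits/use


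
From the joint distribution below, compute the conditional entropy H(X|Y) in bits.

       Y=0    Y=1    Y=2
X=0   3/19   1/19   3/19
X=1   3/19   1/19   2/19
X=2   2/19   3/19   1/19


H(X|Y) = Σ_y p(y) H(X|Y=y)
  p(Y=0) = 8/19, H(X|Y=0) = 1.5613
  p(Y=1) = 5/19, H(X|Y=1) = 1.3710
  p(Y=2) = 6/19, H(X|Y=2) = 1.4591
H(X|Y) = 0.4211×1.5613 + 0.2632×1.3710 + 0.3158×1.4591 = 1.4789 bits


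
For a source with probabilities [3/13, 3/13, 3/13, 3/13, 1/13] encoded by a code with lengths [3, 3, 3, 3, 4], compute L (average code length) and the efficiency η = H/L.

Average length L = Σ p_i × l_i = 3.0769 bits
Entropy H = 2.2374 bits
Efficiency η = H/L × 100% = 72.72%


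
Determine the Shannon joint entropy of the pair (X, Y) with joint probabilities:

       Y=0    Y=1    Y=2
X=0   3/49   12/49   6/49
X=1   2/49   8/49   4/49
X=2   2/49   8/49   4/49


H(X,Y) = -Σ p(x,y) log₂ p(x,y)
  p(0,0)=3/49: -0.0612 × log₂(0.0612) = 0.2467
  p(0,1)=12/49: -0.2449 × log₂(0.2449) = 0.4971
  p(0,2)=6/49: -0.1224 × log₂(0.1224) = 0.3710
  p(1,0)=2/49: -0.0408 × log₂(0.0408) = 0.1884
  p(1,1)=8/49: -0.1633 × log₂(0.1633) = 0.4269
  p(1,2)=4/49: -0.0816 × log₂(0.0816) = 0.2951
  p(2,0)=2/49: -0.0408 × log₂(0.0408) = 0.1884
  p(2,1)=8/49: -0.1633 × log₂(0.1633) = 0.4269
  p(2,2)=4/49: -0.0816 × log₂(0.0816) = 0.2951
H(X,Y) = 2.9354 bits


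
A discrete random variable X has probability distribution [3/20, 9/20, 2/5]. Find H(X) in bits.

H(X) = -Σ p(x) log₂ p(x)
  -3/20 × log₂(3/20) = 0.4105
  -9/20 × log₂(9/20) = 0.5184
  -2/5 × log₂(2/5) = 0.5288
H(X) = 1.4577 bits


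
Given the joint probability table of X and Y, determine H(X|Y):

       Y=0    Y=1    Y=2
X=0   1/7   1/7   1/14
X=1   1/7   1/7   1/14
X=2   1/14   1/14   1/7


H(X|Y) = Σ_y p(y) H(X|Y=y)
  p(Y=0) = 5/14, H(X|Y=0) = 1.5219
  p(Y=1) = 5/14, H(X|Y=1) = 1.5219
  p(Y=2) = 2/7, H(X|Y=2) = 1.5000
H(X|Y) = 0.3571×1.5219 + 0.3571×1.5219 + 0.2857×1.5000 = 1.5157 bits


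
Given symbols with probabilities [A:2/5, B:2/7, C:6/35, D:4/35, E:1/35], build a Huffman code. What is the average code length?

Huffman tree construction:
Combine smallest probabilities repeatedly
Resulting codes:
  A: 0 (length 1)
  B: 10 (length 2)
  C: 111 (length 3)
  D: 1101 (length 4)
  E: 1100 (length 4)
Average length = Σ p(s) × length(s) = 2.0571 bits


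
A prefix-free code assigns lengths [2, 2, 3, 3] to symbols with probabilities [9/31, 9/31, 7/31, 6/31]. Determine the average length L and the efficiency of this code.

Average length L = Σ p_i × l_i = 2.4194 bits
Entropy H = 1.9794 bits
Efficiency η = H/L × 100% = 81.81%


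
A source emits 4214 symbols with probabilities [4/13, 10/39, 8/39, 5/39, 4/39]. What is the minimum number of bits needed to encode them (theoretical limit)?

Entropy H = 2.2124 bits/symbol
Minimum bits = H × n = 2.2124 × 4214
= 9322.90 bits


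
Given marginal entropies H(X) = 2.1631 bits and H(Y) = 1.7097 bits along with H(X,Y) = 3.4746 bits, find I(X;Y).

I(X;Y) = H(X) + H(Y) - H(X,Y)
I(X;Y) = 2.1631 + 1.7097 - 3.4746 = 0.3982 bits


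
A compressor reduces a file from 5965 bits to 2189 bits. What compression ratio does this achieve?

Compression ratio = Original / Compressed
= 5965 / 2189 = 2.72:1


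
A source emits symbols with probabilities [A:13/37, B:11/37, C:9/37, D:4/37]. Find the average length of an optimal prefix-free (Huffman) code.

Huffman tree construction:
Combine smallest probabilities repeatedly
Resulting codes:
  A: 11 (length 2)
  B: 10 (length 2)
  C: 01 (length 2)
  D: 00 (length 2)
Average length = Σ p(s) × length(s) = 2.0000 bits


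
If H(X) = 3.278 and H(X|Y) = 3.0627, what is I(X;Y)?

I(X;Y) = H(X) - H(X|Y)
I(X;Y) = 3.278 - 3.0627 = 0.2153 bits


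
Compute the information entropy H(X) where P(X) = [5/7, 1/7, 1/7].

H(X) = -Σ p(x) log₂ p(x)
  -5/7 × log₂(5/7) = 0.3467
  -1/7 × log₂(1/7) = 0.4011
  -1/7 × log₂(1/7) = 0.4011
H(X) = 1.1488 bits


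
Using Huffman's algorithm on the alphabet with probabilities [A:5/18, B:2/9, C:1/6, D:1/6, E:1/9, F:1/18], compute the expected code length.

Huffman tree construction:
Combine smallest probabilities repeatedly
Resulting codes:
  A: 10 (length 2)
  B: 01 (length 2)
  C: 110 (length 3)
  D: 111 (length 3)
  E: 001 (length 3)
  F: 000 (length 3)
Average length = Σ p(s) × length(s) = 2.5000 bits


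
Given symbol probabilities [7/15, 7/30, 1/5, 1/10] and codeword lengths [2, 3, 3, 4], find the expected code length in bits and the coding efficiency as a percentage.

Average length L = Σ p_i × l_i = 2.6333 bits
Entropy H = 1.7996 bits
Efficiency η = H/L × 100% = 68.34%


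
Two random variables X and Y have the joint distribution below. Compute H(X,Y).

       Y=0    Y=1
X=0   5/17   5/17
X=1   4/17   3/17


H(X,Y) = -Σ p(x,y) log₂ p(x,y)
  p(0,0)=5/17: -0.2941 × log₂(0.2941) = 0.5193
  p(0,1)=5/17: -0.2941 × log₂(0.2941) = 0.5193
  p(1,0)=4/17: -0.2353 × log₂(0.2353) = 0.4912
  p(1,1)=3/17: -0.1765 × log₂(0.1765) = 0.4416
H(X,Y) = 1.9713 bits


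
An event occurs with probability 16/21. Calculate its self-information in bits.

Information content I(x) = -log₂(p(x))
I = -log₂(16/21) = -log₂(0.7619)
I = 0.3923 bits


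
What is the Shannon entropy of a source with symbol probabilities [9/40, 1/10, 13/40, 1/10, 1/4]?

H(X) = -Σ p(x) log₂ p(x)
  -9/40 × log₂(9/40) = 0.4842
  -1/10 × log₂(1/10) = 0.3322
  -13/40 × log₂(13/40) = 0.5270
  -1/10 × log₂(1/10) = 0.3322
  -1/4 × log₂(1/4) = 0.5000
H(X) = 2.1756 bits


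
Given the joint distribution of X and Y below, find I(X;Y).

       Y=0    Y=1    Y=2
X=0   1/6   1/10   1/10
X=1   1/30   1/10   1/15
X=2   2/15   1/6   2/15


H(X) = 1.5179, H(Y) = 1.5801, H(X,Y) = 3.0574
I(X;Y) = H(X) + H(Y) - H(X,Y) = 0.0406 bits


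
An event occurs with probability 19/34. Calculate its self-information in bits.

Information content I(x) = -log₂(p(x))
I = -log₂(19/34) = -log₂(0.5588)
I = 0.8395 bits


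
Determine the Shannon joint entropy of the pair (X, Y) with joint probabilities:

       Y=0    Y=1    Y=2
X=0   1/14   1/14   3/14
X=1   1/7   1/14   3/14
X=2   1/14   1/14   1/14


H(X,Y) = -Σ p(x,y) log₂ p(x,y)
  p(0,0)=1/14: -0.0714 × log₂(0.0714) = 0.2720
  p(0,1)=1/14: -0.0714 × log₂(0.0714) = 0.2720
  p(0,2)=3/14: -0.2143 × log₂(0.2143) = 0.4762
  p(1,0)=1/7: -0.1429 × log₂(0.1429) = 0.4011
  p(1,1)=1/14: -0.0714 × log₂(0.0714) = 0.2720
  p(1,2)=3/14: -0.2143 × log₂(0.2143) = 0.4762
  p(2,0)=1/14: -0.0714 × log₂(0.0714) = 0.2720
  p(2,1)=1/14: -0.0714 × log₂(0.0714) = 0.2720
  p(2,2)=1/14: -0.0714 × log₂(0.0714) = 0.2720
H(X,Y) = 2.9852 bits


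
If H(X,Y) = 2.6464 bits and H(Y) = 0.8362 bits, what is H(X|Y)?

Chain rule: H(X,Y) = H(X|Y) + H(Y)
H(X|Y) = H(X,Y) - H(Y) = 2.6464 - 0.8362 = 1.8102 bits


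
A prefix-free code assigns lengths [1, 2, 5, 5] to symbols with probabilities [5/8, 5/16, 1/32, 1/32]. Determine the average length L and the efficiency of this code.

Average length L = Σ p_i × l_i = 1.5625 bits
Entropy H = 1.2607 bits
Efficiency η = H/L × 100% = 80.68%


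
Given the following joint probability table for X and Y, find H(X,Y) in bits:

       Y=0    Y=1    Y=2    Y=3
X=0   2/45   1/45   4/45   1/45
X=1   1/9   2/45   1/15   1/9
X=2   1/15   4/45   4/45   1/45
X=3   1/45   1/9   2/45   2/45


H(X,Y) = -Σ p(x,y) log₂ p(x,y)
  p(0,0)=2/45: -0.0444 × log₂(0.0444) = 0.1996
  p(0,1)=1/45: -0.0222 × log₂(0.0222) = 0.1220
  p(0,2)=4/45: -0.0889 × log₂(0.0889) = 0.3104
  p(0,3)=1/45: -0.0222 × log₂(0.0222) = 0.1220
  p(1,0)=1/9: -0.1111 × log₂(0.1111) = 0.3522
  p(1,1)=2/45: -0.0444 × log₂(0.0444) = 0.1996
  p(1,2)=1/15: -0.0667 × log₂(0.0667) = 0.2605
  p(1,3)=1/9: -0.1111 × log₂(0.1111) = 0.3522
  p(2,0)=1/15: -0.0667 × log₂(0.0667) = 0.2605
  p(2,1)=4/45: -0.0889 × log₂(0.0889) = 0.3104
  p(2,2)=4/45: -0.0889 × log₂(0.0889) = 0.3104
  p(2,3)=1/45: -0.0222 × log₂(0.0222) = 0.1220
  p(3,0)=1/45: -0.0222 × log₂(0.0222) = 0.1220
  p(3,1)=1/9: -0.1111 × log₂(0.1111) = 0.3522
  p(3,2)=2/45: -0.0444 × log₂(0.0444) = 0.1996
  p(3,3)=2/45: -0.0444 × log₂(0.0444) = 0.1996
H(X,Y) = 3.7954 bits


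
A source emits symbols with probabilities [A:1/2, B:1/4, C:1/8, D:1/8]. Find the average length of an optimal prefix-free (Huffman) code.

Huffman tree construction:
Combine smallest probabilities repeatedly
Resulting codes:
  A: 0 (length 1)
  B: 10 (length 2)
  C: 110 (length 3)
  D: 111 (length 3)
Average length = Σ p(s) × length(s) = 1.7500 bits


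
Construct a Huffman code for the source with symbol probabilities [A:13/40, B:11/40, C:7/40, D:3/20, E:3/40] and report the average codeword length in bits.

Huffman tree construction:
Combine smallest probabilities repeatedly
Resulting codes:
  A: 11 (length 2)
  B: 10 (length 2)
  C: 00 (length 2)
  D: 011 (length 3)
  E: 010 (length 3)
Average length = Σ p(s) × length(s) = 2.2250 bits


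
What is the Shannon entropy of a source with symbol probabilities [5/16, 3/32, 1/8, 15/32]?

H(X) = -Σ p(x) log₂ p(x)
  -5/16 × log₂(5/16) = 0.5244
  -3/32 × log₂(3/32) = 0.3202
  -1/8 × log₂(1/8) = 0.3750
  -15/32 × log₂(15/32) = 0.5124
H(X) = 1.7320 bits


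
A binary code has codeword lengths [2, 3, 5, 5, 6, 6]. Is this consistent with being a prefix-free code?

Kraft inequality: Σ 2^(-l_i) ≤ 1 for prefix-free code
Calculating: 2^(-2) + 2^(-3) + 2^(-5) + 2^(-5) + 2^(-6) + 2^(-6)
= 0.25 + 0.125 + 0.03125 + 0.03125 + 0.015625 + 0.015625
= 0.4688
Since 0.4688 ≤ 1, prefix-free code exists


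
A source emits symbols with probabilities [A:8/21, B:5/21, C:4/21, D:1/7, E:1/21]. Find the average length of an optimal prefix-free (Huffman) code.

Huffman tree construction:
Combine smallest probabilities repeatedly
Resulting codes:
  A: 11 (length 2)
  B: 10 (length 2)
  C: 00 (length 2)
  D: 011 (length 3)
  E: 010 (length 3)
Average length = Σ p(s) × length(s) = 2.1905 bits


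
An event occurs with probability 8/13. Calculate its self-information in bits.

Information content I(x) = -log₂(p(x))
I = -log₂(8/13) = -log₂(0.6154)
I = 0.7004 bits


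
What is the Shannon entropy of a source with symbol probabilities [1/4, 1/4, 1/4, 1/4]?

H(X) = -Σ p(x) log₂ p(x)
  -1/4 × log₂(1/4) = 0.5000
  -1/4 × log₂(1/4) = 0.5000
  -1/4 × log₂(1/4) = 0.5000
  -1/4 × log₂(1/4) = 0.5000
H(X) = 2.0000 bits


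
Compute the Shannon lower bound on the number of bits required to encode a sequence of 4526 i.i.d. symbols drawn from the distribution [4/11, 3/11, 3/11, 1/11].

Entropy H = 1.8676 bits/symbol
Minimum bits = H × n = 1.8676 × 4526
= 8452.91 bits


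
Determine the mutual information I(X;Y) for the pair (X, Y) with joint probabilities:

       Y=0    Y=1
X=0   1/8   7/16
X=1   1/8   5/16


H(X) = 0.9887, H(Y) = 0.8113, H(X,Y) = 1.7962
I(X;Y) = H(X) + H(Y) - H(X,Y) = 0.0038 bits


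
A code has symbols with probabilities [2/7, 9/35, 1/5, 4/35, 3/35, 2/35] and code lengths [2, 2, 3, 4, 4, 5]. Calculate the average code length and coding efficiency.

Average length L = Σ p_i × l_i = 2.7714 bits
Entropy H = 2.3820 bits
Efficiency η = H/L × 100% = 85.95%


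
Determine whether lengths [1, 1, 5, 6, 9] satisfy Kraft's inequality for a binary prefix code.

Kraft inequality: Σ 2^(-l_i) ≤ 1 for prefix-free code
Calculating: 2^(-1) + 2^(-1) + 2^(-5) + 2^(-6) + 2^(-9)
= 0.5 + 0.5 + 0.03125 + 0.015625 + 0.001953125
= 1.0488
Since 1.0488 > 1, prefix-free code does not exist


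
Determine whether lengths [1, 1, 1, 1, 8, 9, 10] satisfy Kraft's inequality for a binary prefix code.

Kraft inequality: Σ 2^(-l_i) ≤ 1 for prefix-free code
Calculating: 2^(-1) + 2^(-1) + 2^(-1) + 2^(-1) + 2^(-8) + 2^(-9) + 2^(-10)
= 0.5 + 0.5 + 0.5 + 0.5 + 0.00390625 + 0.001953125 + 0.0009765625
= 2.0068
Since 2.0068 > 1, prefix-free code does not exist


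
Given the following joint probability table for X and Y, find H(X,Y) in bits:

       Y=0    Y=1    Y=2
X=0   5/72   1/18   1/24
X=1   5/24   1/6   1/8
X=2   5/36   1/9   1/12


H(X,Y) = -Σ p(x,y) log₂ p(x,y)
  p(0,0)=5/72: -0.0694 × log₂(0.0694) = 0.2672
  p(0,1)=1/18: -0.0556 × log₂(0.0556) = 0.2317
  p(0,2)=1/24: -0.0417 × log₂(0.0417) = 0.1910
  p(1,0)=5/24: -0.2083 × log₂(0.2083) = 0.4715
  p(1,1)=1/6: -0.1667 × log₂(0.1667) = 0.4308
  p(1,2)=1/8: -0.1250 × log₂(0.1250) = 0.3750
  p(2,0)=5/36: -0.1389 × log₂(0.1389) = 0.3956
  p(2,1)=1/9: -0.1111 × log₂(0.1111) = 0.3522
  p(2,2)=1/12: -0.0833 × log₂(0.0833) = 0.2987
H(X,Y) = 3.0137 bits


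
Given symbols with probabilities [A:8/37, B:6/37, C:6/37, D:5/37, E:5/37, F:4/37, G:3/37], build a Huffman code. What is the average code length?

Huffman tree construction:
Combine smallest probabilities repeatedly
Resulting codes:
  A: 01 (length 2)
  B: 110 (length 3)
  C: 111 (length 3)
  D: 100 (length 3)
  E: 101 (length 3)
  F: 001 (length 3)
  G: 000 (length 3)
Average length = Σ p(s) × length(s) = 2.7838 bits
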